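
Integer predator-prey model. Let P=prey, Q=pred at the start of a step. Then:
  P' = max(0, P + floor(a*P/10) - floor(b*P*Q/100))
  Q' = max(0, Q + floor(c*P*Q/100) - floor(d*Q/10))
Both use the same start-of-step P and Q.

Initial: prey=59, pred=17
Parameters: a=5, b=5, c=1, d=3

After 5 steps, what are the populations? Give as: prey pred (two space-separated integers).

Answer: 2 11

Derivation:
Step 1: prey: 59+29-50=38; pred: 17+10-5=22
Step 2: prey: 38+19-41=16; pred: 22+8-6=24
Step 3: prey: 16+8-19=5; pred: 24+3-7=20
Step 4: prey: 5+2-5=2; pred: 20+1-6=15
Step 5: prey: 2+1-1=2; pred: 15+0-4=11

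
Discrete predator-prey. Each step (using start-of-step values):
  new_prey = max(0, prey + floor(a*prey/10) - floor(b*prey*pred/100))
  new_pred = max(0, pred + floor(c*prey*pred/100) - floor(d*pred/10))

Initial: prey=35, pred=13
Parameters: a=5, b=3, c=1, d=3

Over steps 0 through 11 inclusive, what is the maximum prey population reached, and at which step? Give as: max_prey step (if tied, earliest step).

Step 1: prey: 35+17-13=39; pred: 13+4-3=14
Step 2: prey: 39+19-16=42; pred: 14+5-4=15
Step 3: prey: 42+21-18=45; pred: 15+6-4=17
Step 4: prey: 45+22-22=45; pred: 17+7-5=19
Step 5: prey: 45+22-25=42; pred: 19+8-5=22
Step 6: prey: 42+21-27=36; pred: 22+9-6=25
Step 7: prey: 36+18-27=27; pred: 25+9-7=27
Step 8: prey: 27+13-21=19; pred: 27+7-8=26
Step 9: prey: 19+9-14=14; pred: 26+4-7=23
Step 10: prey: 14+7-9=12; pred: 23+3-6=20
Step 11: prey: 12+6-7=11; pred: 20+2-6=16
Max prey = 45 at step 3

Answer: 45 3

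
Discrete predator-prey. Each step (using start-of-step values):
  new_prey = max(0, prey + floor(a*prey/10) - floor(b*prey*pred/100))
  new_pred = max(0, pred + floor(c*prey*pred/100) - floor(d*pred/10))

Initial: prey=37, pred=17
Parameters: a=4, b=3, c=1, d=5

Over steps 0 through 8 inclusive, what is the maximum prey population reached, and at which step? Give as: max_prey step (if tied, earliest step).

Step 1: prey: 37+14-18=33; pred: 17+6-8=15
Step 2: prey: 33+13-14=32; pred: 15+4-7=12
Step 3: prey: 32+12-11=33; pred: 12+3-6=9
Step 4: prey: 33+13-8=38; pred: 9+2-4=7
Step 5: prey: 38+15-7=46; pred: 7+2-3=6
Step 6: prey: 46+18-8=56; pred: 6+2-3=5
Step 7: prey: 56+22-8=70; pred: 5+2-2=5
Step 8: prey: 70+28-10=88; pred: 5+3-2=6
Max prey = 88 at step 8

Answer: 88 8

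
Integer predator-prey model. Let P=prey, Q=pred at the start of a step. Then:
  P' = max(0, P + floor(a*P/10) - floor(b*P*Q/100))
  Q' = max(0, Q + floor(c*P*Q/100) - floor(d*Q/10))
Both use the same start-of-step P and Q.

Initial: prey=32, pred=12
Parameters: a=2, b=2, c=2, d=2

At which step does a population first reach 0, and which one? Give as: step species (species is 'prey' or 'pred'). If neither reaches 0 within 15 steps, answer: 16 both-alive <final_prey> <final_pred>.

Step 1: prey: 32+6-7=31; pred: 12+7-2=17
Step 2: prey: 31+6-10=27; pred: 17+10-3=24
Step 3: prey: 27+5-12=20; pred: 24+12-4=32
Step 4: prey: 20+4-12=12; pred: 32+12-6=38
Step 5: prey: 12+2-9=5; pred: 38+9-7=40
Step 6: prey: 5+1-4=2; pred: 40+4-8=36
Step 7: prey: 2+0-1=1; pred: 36+1-7=30
Step 8: prey: 1+0-0=1; pred: 30+0-6=24
Step 9: prey: 1+0-0=1; pred: 24+0-4=20
Step 10: prey: 1+0-0=1; pred: 20+0-4=16
Step 11: prey: 1+0-0=1; pred: 16+0-3=13
Step 12: prey: 1+0-0=1; pred: 13+0-2=11
Step 13: prey: 1+0-0=1; pred: 11+0-2=9
Step 14: prey: 1+0-0=1; pred: 9+0-1=8
Step 15: prey: 1+0-0=1; pred: 8+0-1=7
No extinction within 15 steps

Answer: 16 both-alive 1 7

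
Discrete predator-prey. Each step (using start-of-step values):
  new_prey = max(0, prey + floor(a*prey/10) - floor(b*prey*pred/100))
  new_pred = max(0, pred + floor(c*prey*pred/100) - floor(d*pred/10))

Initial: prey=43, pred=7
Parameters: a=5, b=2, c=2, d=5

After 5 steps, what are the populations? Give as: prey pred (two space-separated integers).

Answer: 4 150

Derivation:
Step 1: prey: 43+21-6=58; pred: 7+6-3=10
Step 2: prey: 58+29-11=76; pred: 10+11-5=16
Step 3: prey: 76+38-24=90; pred: 16+24-8=32
Step 4: prey: 90+45-57=78; pred: 32+57-16=73
Step 5: prey: 78+39-113=4; pred: 73+113-36=150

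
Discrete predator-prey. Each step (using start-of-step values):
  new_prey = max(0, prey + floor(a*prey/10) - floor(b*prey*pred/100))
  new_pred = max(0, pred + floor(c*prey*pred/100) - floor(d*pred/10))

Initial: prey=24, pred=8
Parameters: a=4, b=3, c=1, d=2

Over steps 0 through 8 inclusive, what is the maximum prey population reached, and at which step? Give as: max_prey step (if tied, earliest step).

Step 1: prey: 24+9-5=28; pred: 8+1-1=8
Step 2: prey: 28+11-6=33; pred: 8+2-1=9
Step 3: prey: 33+13-8=38; pred: 9+2-1=10
Step 4: prey: 38+15-11=42; pred: 10+3-2=11
Step 5: prey: 42+16-13=45; pred: 11+4-2=13
Step 6: prey: 45+18-17=46; pred: 13+5-2=16
Step 7: prey: 46+18-22=42; pred: 16+7-3=20
Step 8: prey: 42+16-25=33; pred: 20+8-4=24
Max prey = 46 at step 6

Answer: 46 6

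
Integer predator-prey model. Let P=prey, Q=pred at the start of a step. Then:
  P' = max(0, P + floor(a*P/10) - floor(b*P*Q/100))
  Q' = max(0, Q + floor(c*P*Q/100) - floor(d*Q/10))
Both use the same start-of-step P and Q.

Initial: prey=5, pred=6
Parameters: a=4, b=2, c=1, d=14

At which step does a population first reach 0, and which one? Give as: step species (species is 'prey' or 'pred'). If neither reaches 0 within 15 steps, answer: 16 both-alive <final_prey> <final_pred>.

Answer: 1 pred

Derivation:
Step 1: prey: 5+2-0=7; pred: 6+0-8=0
First extinction: pred at step 1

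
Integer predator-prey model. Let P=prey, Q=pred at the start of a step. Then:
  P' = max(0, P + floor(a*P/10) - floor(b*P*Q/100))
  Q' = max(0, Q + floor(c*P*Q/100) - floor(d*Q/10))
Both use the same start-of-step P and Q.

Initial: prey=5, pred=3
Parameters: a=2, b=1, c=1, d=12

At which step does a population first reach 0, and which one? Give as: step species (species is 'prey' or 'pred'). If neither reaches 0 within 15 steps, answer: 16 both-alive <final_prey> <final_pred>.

Step 1: prey: 5+1-0=6; pred: 3+0-3=0
First extinction: pred at step 1

Answer: 1 pred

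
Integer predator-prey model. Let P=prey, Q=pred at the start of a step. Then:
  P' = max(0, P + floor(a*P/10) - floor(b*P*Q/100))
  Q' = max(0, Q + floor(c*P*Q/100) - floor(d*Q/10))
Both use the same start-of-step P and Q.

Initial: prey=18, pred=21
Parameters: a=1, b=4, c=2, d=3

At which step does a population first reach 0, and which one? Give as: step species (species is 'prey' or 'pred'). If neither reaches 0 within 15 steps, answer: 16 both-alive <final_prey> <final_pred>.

Answer: 16 both-alive 1 3

Derivation:
Step 1: prey: 18+1-15=4; pred: 21+7-6=22
Step 2: prey: 4+0-3=1; pred: 22+1-6=17
Step 3: prey: 1+0-0=1; pred: 17+0-5=12
Step 4: prey: 1+0-0=1; pred: 12+0-3=9
Step 5: prey: 1+0-0=1; pred: 9+0-2=7
Step 6: prey: 1+0-0=1; pred: 7+0-2=5
Step 7: prey: 1+0-0=1; pred: 5+0-1=4
Step 8: prey: 1+0-0=1; pred: 4+0-1=3
Step 9: prey: 1+0-0=1; pred: 3+0-0=3
Steps 10-15: state stable at prey=1, pred=3 (no change)
No extinction within 15 steps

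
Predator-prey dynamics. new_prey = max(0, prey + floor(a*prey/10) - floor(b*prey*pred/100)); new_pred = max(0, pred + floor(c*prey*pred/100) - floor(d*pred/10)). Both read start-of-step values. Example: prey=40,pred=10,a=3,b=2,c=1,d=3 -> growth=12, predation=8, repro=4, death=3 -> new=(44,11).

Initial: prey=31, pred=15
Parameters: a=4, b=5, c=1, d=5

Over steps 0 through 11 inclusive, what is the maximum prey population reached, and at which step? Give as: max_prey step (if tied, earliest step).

Answer: 137 11

Derivation:
Step 1: prey: 31+12-23=20; pred: 15+4-7=12
Step 2: prey: 20+8-12=16; pred: 12+2-6=8
Step 3: prey: 16+6-6=16; pred: 8+1-4=5
Step 4: prey: 16+6-4=18; pred: 5+0-2=3
Step 5: prey: 18+7-2=23; pred: 3+0-1=2
Step 6: prey: 23+9-2=30; pred: 2+0-1=1
Step 7: prey: 30+12-1=41; pred: 1+0-0=1
Step 8: prey: 41+16-2=55; pred: 1+0-0=1
Step 9: prey: 55+22-2=75; pred: 1+0-0=1
Step 10: prey: 75+30-3=102; pred: 1+0-0=1
Step 11: prey: 102+40-5=137; pred: 1+1-0=2
Max prey = 137 at step 11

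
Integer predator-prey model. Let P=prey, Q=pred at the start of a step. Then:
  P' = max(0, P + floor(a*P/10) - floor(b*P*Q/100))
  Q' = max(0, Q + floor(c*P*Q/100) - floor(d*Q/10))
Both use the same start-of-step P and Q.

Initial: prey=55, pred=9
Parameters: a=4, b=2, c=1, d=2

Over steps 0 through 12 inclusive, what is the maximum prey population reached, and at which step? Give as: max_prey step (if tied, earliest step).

Answer: 82 3

Derivation:
Step 1: prey: 55+22-9=68; pred: 9+4-1=12
Step 2: prey: 68+27-16=79; pred: 12+8-2=18
Step 3: prey: 79+31-28=82; pred: 18+14-3=29
Step 4: prey: 82+32-47=67; pred: 29+23-5=47
Step 5: prey: 67+26-62=31; pred: 47+31-9=69
Step 6: prey: 31+12-42=1; pred: 69+21-13=77
Step 7: prey: 1+0-1=0; pred: 77+0-15=62
Step 8: prey: 0+0-0=0; pred: 62+0-12=50
Step 9: prey: 0+0-0=0; pred: 50+0-10=40
Step 10: prey: 0+0-0=0; pred: 40+0-8=32
Step 11: prey: 0+0-0=0; pred: 32+0-6=26
Step 12: prey: 0+0-0=0; pred: 26+0-5=21
Max prey = 82 at step 3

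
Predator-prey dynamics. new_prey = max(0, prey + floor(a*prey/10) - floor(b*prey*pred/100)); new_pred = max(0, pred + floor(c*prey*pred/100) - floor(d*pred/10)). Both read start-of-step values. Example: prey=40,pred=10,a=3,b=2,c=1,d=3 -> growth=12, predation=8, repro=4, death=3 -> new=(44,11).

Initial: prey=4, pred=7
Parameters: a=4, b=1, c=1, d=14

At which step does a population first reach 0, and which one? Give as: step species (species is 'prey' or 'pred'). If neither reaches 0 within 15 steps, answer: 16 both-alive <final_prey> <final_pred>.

Step 1: prey: 4+1-0=5; pred: 7+0-9=0
First extinction: pred at step 1

Answer: 1 pred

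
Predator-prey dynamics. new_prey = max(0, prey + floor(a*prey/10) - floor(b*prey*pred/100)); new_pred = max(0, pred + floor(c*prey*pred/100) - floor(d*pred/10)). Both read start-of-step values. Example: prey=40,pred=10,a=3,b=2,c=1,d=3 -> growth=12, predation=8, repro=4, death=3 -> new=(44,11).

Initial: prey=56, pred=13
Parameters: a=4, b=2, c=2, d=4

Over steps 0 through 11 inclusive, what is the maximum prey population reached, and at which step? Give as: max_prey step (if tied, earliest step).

Step 1: prey: 56+22-14=64; pred: 13+14-5=22
Step 2: prey: 64+25-28=61; pred: 22+28-8=42
Step 3: prey: 61+24-51=34; pred: 42+51-16=77
Step 4: prey: 34+13-52=0; pred: 77+52-30=99
Step 5: prey: 0+0-0=0; pred: 99+0-39=60
Step 6: prey: 0+0-0=0; pred: 60+0-24=36
Step 7: prey: 0+0-0=0; pred: 36+0-14=22
Step 8: prey: 0+0-0=0; pred: 22+0-8=14
Step 9: prey: 0+0-0=0; pred: 14+0-5=9
Step 10: prey: 0+0-0=0; pred: 9+0-3=6
Step 11: prey: 0+0-0=0; pred: 6+0-2=4
Max prey = 64 at step 1

Answer: 64 1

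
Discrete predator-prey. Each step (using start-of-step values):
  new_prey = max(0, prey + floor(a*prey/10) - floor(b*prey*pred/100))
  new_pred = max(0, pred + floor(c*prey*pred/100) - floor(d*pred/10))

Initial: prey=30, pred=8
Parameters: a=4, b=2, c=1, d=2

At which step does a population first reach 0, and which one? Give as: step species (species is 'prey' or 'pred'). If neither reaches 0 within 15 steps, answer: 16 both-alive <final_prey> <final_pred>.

Step 1: prey: 30+12-4=38; pred: 8+2-1=9
Step 2: prey: 38+15-6=47; pred: 9+3-1=11
Step 3: prey: 47+18-10=55; pred: 11+5-2=14
Step 4: prey: 55+22-15=62; pred: 14+7-2=19
Step 5: prey: 62+24-23=63; pred: 19+11-3=27
Step 6: prey: 63+25-34=54; pred: 27+17-5=39
Step 7: prey: 54+21-42=33; pred: 39+21-7=53
Step 8: prey: 33+13-34=12; pred: 53+17-10=60
Step 9: prey: 12+4-14=2; pred: 60+7-12=55
Step 10: prey: 2+0-2=0; pred: 55+1-11=45
First extinction: prey at step 10

Answer: 10 prey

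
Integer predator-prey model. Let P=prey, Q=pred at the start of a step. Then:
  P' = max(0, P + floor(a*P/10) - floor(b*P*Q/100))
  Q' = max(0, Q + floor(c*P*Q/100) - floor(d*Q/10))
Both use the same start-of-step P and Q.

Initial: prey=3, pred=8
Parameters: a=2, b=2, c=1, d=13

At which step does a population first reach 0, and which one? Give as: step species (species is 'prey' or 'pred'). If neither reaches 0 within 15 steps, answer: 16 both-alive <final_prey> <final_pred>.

Answer: 1 pred

Derivation:
Step 1: prey: 3+0-0=3; pred: 8+0-10=0
First extinction: pred at step 1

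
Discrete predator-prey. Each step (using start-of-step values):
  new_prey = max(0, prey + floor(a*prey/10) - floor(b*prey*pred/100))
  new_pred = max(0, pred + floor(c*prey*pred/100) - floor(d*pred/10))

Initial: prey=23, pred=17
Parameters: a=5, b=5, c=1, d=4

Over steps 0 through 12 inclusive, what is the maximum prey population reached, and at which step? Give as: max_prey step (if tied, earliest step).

Answer: 170 12

Derivation:
Step 1: prey: 23+11-19=15; pred: 17+3-6=14
Step 2: prey: 15+7-10=12; pred: 14+2-5=11
Step 3: prey: 12+6-6=12; pred: 11+1-4=8
Step 4: prey: 12+6-4=14; pred: 8+0-3=5
Step 5: prey: 14+7-3=18; pred: 5+0-2=3
Step 6: prey: 18+9-2=25; pred: 3+0-1=2
Step 7: prey: 25+12-2=35; pred: 2+0-0=2
Step 8: prey: 35+17-3=49; pred: 2+0-0=2
Step 9: prey: 49+24-4=69; pred: 2+0-0=2
Step 10: prey: 69+34-6=97; pred: 2+1-0=3
Step 11: prey: 97+48-14=131; pred: 3+2-1=4
Step 12: prey: 131+65-26=170; pred: 4+5-1=8
Max prey = 170 at step 12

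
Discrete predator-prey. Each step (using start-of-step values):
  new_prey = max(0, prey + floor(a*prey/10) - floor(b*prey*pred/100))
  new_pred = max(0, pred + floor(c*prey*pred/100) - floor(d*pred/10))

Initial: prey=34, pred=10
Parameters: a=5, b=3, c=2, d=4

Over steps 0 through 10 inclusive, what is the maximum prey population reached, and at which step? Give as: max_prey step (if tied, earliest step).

Step 1: prey: 34+17-10=41; pred: 10+6-4=12
Step 2: prey: 41+20-14=47; pred: 12+9-4=17
Step 3: prey: 47+23-23=47; pred: 17+15-6=26
Step 4: prey: 47+23-36=34; pred: 26+24-10=40
Step 5: prey: 34+17-40=11; pred: 40+27-16=51
Step 6: prey: 11+5-16=0; pred: 51+11-20=42
Step 7: prey: 0+0-0=0; pred: 42+0-16=26
Step 8: prey: 0+0-0=0; pred: 26+0-10=16
Step 9: prey: 0+0-0=0; pred: 16+0-6=10
Step 10: prey: 0+0-0=0; pred: 10+0-4=6
Max prey = 47 at step 2

Answer: 47 2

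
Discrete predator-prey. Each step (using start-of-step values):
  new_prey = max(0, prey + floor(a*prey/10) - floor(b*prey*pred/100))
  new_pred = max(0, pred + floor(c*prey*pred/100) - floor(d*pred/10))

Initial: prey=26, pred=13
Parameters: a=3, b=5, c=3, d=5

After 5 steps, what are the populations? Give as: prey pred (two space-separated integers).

Answer: 2 4

Derivation:
Step 1: prey: 26+7-16=17; pred: 13+10-6=17
Step 2: prey: 17+5-14=8; pred: 17+8-8=17
Step 3: prey: 8+2-6=4; pred: 17+4-8=13
Step 4: prey: 4+1-2=3; pred: 13+1-6=8
Step 5: prey: 3+0-1=2; pred: 8+0-4=4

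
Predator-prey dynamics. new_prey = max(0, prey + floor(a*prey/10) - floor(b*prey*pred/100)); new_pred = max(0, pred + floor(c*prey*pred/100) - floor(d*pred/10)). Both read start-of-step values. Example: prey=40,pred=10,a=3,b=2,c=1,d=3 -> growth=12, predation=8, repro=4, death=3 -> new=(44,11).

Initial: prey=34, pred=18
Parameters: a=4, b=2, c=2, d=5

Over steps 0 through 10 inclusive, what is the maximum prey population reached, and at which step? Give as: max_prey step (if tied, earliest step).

Step 1: prey: 34+13-12=35; pred: 18+12-9=21
Step 2: prey: 35+14-14=35; pred: 21+14-10=25
Step 3: prey: 35+14-17=32; pred: 25+17-12=30
Step 4: prey: 32+12-19=25; pred: 30+19-15=34
Step 5: prey: 25+10-17=18; pred: 34+17-17=34
Step 6: prey: 18+7-12=13; pred: 34+12-17=29
Step 7: prey: 13+5-7=11; pred: 29+7-14=22
Step 8: prey: 11+4-4=11; pred: 22+4-11=15
Step 9: prey: 11+4-3=12; pred: 15+3-7=11
Step 10: prey: 12+4-2=14; pred: 11+2-5=8
Max prey = 35 at step 1

Answer: 35 1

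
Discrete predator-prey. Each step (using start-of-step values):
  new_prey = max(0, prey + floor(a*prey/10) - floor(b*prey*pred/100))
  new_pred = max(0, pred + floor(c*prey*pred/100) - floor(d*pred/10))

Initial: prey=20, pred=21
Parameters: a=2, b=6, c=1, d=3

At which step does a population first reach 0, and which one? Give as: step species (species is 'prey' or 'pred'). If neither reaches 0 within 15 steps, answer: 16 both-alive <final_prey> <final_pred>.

Step 1: prey: 20+4-25=0; pred: 21+4-6=19
First extinction: prey at step 1

Answer: 1 prey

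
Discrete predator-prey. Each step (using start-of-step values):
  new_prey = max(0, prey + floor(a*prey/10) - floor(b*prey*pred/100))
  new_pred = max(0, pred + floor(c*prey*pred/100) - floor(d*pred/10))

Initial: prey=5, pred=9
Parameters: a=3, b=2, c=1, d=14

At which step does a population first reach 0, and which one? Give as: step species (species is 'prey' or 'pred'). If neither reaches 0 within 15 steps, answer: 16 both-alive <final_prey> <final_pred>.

Step 1: prey: 5+1-0=6; pred: 9+0-12=0
First extinction: pred at step 1

Answer: 1 pred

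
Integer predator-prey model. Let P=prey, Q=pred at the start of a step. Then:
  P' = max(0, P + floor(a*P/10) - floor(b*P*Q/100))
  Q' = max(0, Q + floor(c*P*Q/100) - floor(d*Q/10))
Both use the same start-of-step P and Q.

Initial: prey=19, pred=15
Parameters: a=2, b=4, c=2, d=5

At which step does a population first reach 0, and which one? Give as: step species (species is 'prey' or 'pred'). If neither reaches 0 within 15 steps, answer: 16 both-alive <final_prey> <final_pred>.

Step 1: prey: 19+3-11=11; pred: 15+5-7=13
Step 2: prey: 11+2-5=8; pred: 13+2-6=9
Step 3: prey: 8+1-2=7; pred: 9+1-4=6
Step 4: prey: 7+1-1=7; pred: 6+0-3=3
Step 5: prey: 7+1-0=8; pred: 3+0-1=2
Step 6: prey: 8+1-0=9; pred: 2+0-1=1
Step 7: prey: 9+1-0=10; pred: 1+0-0=1
Step 8: prey: 10+2-0=12; pred: 1+0-0=1
Step 9: prey: 12+2-0=14; pred: 1+0-0=1
Step 10: prey: 14+2-0=16; pred: 1+0-0=1
Step 11: prey: 16+3-0=19; pred: 1+0-0=1
Step 12: prey: 19+3-0=22; pred: 1+0-0=1
Step 13: prey: 22+4-0=26; pred: 1+0-0=1
Step 14: prey: 26+5-1=30; pred: 1+0-0=1
Step 15: prey: 30+6-1=35; pred: 1+0-0=1
No extinction within 15 steps

Answer: 16 both-alive 35 1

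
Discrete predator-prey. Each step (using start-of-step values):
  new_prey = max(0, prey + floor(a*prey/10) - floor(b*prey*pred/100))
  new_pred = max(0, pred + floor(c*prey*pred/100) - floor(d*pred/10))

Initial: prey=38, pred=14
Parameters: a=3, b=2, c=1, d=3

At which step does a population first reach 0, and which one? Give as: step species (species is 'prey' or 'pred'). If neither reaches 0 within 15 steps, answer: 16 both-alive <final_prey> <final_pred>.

Step 1: prey: 38+11-10=39; pred: 14+5-4=15
Step 2: prey: 39+11-11=39; pred: 15+5-4=16
Step 3: prey: 39+11-12=38; pred: 16+6-4=18
Step 4: prey: 38+11-13=36; pred: 18+6-5=19
Step 5: prey: 36+10-13=33; pred: 19+6-5=20
Step 6: prey: 33+9-13=29; pred: 20+6-6=20
Step 7: prey: 29+8-11=26; pred: 20+5-6=19
Step 8: prey: 26+7-9=24; pred: 19+4-5=18
Step 9: prey: 24+7-8=23; pred: 18+4-5=17
Step 10: prey: 23+6-7=22; pred: 17+3-5=15
Step 11: prey: 22+6-6=22; pred: 15+3-4=14
Step 12: prey: 22+6-6=22; pred: 14+3-4=13
Step 13: prey: 22+6-5=23; pred: 13+2-3=12
Step 14: prey: 23+6-5=24; pred: 12+2-3=11
Step 15: prey: 24+7-5=26; pred: 11+2-3=10
No extinction within 15 steps

Answer: 16 both-alive 26 10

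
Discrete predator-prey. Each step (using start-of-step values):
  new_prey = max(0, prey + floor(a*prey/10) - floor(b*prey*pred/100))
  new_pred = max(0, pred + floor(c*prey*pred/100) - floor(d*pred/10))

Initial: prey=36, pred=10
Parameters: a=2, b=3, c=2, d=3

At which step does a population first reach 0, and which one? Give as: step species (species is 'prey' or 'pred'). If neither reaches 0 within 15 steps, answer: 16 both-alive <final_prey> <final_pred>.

Step 1: prey: 36+7-10=33; pred: 10+7-3=14
Step 2: prey: 33+6-13=26; pred: 14+9-4=19
Step 3: prey: 26+5-14=17; pred: 19+9-5=23
Step 4: prey: 17+3-11=9; pred: 23+7-6=24
Step 5: prey: 9+1-6=4; pred: 24+4-7=21
Step 6: prey: 4+0-2=2; pred: 21+1-6=16
Step 7: prey: 2+0-0=2; pred: 16+0-4=12
Step 8: prey: 2+0-0=2; pred: 12+0-3=9
Step 9: prey: 2+0-0=2; pred: 9+0-2=7
Step 10: prey: 2+0-0=2; pred: 7+0-2=5
Step 11: prey: 2+0-0=2; pred: 5+0-1=4
Step 12: prey: 2+0-0=2; pred: 4+0-1=3
Step 13: prey: 2+0-0=2; pred: 3+0-0=3
Steps 14-15: state stable at prey=2, pred=3 (no change)
No extinction within 15 steps

Answer: 16 both-alive 2 3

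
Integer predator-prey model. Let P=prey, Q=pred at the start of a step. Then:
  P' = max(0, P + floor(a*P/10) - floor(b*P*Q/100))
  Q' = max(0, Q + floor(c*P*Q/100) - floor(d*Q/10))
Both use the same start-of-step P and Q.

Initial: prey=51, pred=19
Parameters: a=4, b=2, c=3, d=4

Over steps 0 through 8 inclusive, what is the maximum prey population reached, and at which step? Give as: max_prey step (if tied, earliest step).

Answer: 52 1

Derivation:
Step 1: prey: 51+20-19=52; pred: 19+29-7=41
Step 2: prey: 52+20-42=30; pred: 41+63-16=88
Step 3: prey: 30+12-52=0; pred: 88+79-35=132
Step 4: prey: 0+0-0=0; pred: 132+0-52=80
Step 5: prey: 0+0-0=0; pred: 80+0-32=48
Step 6: prey: 0+0-0=0; pred: 48+0-19=29
Step 7: prey: 0+0-0=0; pred: 29+0-11=18
Step 8: prey: 0+0-0=0; pred: 18+0-7=11
Max prey = 52 at step 1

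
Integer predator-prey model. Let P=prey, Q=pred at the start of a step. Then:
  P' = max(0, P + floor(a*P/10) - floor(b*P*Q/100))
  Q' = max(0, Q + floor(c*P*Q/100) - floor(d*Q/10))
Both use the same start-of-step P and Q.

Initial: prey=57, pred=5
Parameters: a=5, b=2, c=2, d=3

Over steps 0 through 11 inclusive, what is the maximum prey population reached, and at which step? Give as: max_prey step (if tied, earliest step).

Answer: 115 3

Derivation:
Step 1: prey: 57+28-5=80; pred: 5+5-1=9
Step 2: prey: 80+40-14=106; pred: 9+14-2=21
Step 3: prey: 106+53-44=115; pred: 21+44-6=59
Step 4: prey: 115+57-135=37; pred: 59+135-17=177
Step 5: prey: 37+18-130=0; pred: 177+130-53=254
Step 6: prey: 0+0-0=0; pred: 254+0-76=178
Step 7: prey: 0+0-0=0; pred: 178+0-53=125
Step 8: prey: 0+0-0=0; pred: 125+0-37=88
Step 9: prey: 0+0-0=0; pred: 88+0-26=62
Step 10: prey: 0+0-0=0; pred: 62+0-18=44
Step 11: prey: 0+0-0=0; pred: 44+0-13=31
Max prey = 115 at step 3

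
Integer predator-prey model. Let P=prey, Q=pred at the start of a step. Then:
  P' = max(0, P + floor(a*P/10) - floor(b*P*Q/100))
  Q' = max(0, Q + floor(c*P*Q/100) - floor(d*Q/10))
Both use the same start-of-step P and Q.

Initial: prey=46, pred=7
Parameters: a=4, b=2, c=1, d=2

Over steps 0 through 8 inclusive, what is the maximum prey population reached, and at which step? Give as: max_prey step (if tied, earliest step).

Answer: 81 3

Derivation:
Step 1: prey: 46+18-6=58; pred: 7+3-1=9
Step 2: prey: 58+23-10=71; pred: 9+5-1=13
Step 3: prey: 71+28-18=81; pred: 13+9-2=20
Step 4: prey: 81+32-32=81; pred: 20+16-4=32
Step 5: prey: 81+32-51=62; pred: 32+25-6=51
Step 6: prey: 62+24-63=23; pred: 51+31-10=72
Step 7: prey: 23+9-33=0; pred: 72+16-14=74
Step 8: prey: 0+0-0=0; pred: 74+0-14=60
Max prey = 81 at step 3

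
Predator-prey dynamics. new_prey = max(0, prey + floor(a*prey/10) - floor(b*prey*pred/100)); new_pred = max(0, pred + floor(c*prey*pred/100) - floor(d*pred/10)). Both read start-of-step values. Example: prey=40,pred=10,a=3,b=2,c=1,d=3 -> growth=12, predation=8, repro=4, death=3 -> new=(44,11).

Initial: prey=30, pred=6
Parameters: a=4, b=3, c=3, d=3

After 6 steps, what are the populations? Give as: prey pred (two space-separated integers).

Answer: 0 47

Derivation:
Step 1: prey: 30+12-5=37; pred: 6+5-1=10
Step 2: prey: 37+14-11=40; pred: 10+11-3=18
Step 3: prey: 40+16-21=35; pred: 18+21-5=34
Step 4: prey: 35+14-35=14; pred: 34+35-10=59
Step 5: prey: 14+5-24=0; pred: 59+24-17=66
Step 6: prey: 0+0-0=0; pred: 66+0-19=47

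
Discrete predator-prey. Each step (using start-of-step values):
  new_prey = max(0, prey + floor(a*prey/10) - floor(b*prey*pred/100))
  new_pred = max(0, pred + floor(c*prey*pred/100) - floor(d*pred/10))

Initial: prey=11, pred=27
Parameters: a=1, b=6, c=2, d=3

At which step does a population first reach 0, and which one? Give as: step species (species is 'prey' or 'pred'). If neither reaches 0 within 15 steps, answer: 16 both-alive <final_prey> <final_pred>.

Step 1: prey: 11+1-17=0; pred: 27+5-8=24
First extinction: prey at step 1

Answer: 1 prey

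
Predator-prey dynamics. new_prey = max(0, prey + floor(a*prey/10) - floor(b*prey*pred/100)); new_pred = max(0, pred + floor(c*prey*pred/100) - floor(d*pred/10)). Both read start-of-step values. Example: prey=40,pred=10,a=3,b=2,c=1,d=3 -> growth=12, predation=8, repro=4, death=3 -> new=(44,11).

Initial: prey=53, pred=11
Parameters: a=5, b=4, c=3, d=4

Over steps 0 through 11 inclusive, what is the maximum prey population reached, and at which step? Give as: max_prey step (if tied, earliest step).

Step 1: prey: 53+26-23=56; pred: 11+17-4=24
Step 2: prey: 56+28-53=31; pred: 24+40-9=55
Step 3: prey: 31+15-68=0; pred: 55+51-22=84
Step 4: prey: 0+0-0=0; pred: 84+0-33=51
Step 5: prey: 0+0-0=0; pred: 51+0-20=31
Step 6: prey: 0+0-0=0; pred: 31+0-12=19
Step 7: prey: 0+0-0=0; pred: 19+0-7=12
Step 8: prey: 0+0-0=0; pred: 12+0-4=8
Step 9: prey: 0+0-0=0; pred: 8+0-3=5
Step 10: prey: 0+0-0=0; pred: 5+0-2=3
Step 11: prey: 0+0-0=0; pred: 3+0-1=2
Max prey = 56 at step 1

Answer: 56 1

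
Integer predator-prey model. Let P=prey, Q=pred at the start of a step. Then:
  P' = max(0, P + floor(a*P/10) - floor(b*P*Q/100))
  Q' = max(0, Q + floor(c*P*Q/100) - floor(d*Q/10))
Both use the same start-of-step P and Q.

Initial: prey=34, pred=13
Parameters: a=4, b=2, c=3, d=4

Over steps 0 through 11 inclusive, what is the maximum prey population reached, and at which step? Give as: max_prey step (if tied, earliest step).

Answer: 39 1

Derivation:
Step 1: prey: 34+13-8=39; pred: 13+13-5=21
Step 2: prey: 39+15-16=38; pred: 21+24-8=37
Step 3: prey: 38+15-28=25; pred: 37+42-14=65
Step 4: prey: 25+10-32=3; pred: 65+48-26=87
Step 5: prey: 3+1-5=0; pred: 87+7-34=60
Step 6: prey: 0+0-0=0; pred: 60+0-24=36
Step 7: prey: 0+0-0=0; pred: 36+0-14=22
Step 8: prey: 0+0-0=0; pred: 22+0-8=14
Step 9: prey: 0+0-0=0; pred: 14+0-5=9
Step 10: prey: 0+0-0=0; pred: 9+0-3=6
Step 11: prey: 0+0-0=0; pred: 6+0-2=4
Max prey = 39 at step 1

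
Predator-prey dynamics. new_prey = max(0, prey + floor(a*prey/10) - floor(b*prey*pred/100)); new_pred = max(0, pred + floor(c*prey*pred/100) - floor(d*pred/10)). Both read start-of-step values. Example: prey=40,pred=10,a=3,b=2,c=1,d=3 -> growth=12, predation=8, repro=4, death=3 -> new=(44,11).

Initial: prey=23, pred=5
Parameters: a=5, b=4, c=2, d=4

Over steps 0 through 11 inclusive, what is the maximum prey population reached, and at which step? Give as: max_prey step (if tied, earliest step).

Step 1: prey: 23+11-4=30; pred: 5+2-2=5
Step 2: prey: 30+15-6=39; pred: 5+3-2=6
Step 3: prey: 39+19-9=49; pred: 6+4-2=8
Step 4: prey: 49+24-15=58; pred: 8+7-3=12
Step 5: prey: 58+29-27=60; pred: 12+13-4=21
Step 6: prey: 60+30-50=40; pred: 21+25-8=38
Step 7: prey: 40+20-60=0; pred: 38+30-15=53
Step 8: prey: 0+0-0=0; pred: 53+0-21=32
Step 9: prey: 0+0-0=0; pred: 32+0-12=20
Step 10: prey: 0+0-0=0; pred: 20+0-8=12
Step 11: prey: 0+0-0=0; pred: 12+0-4=8
Max prey = 60 at step 5

Answer: 60 5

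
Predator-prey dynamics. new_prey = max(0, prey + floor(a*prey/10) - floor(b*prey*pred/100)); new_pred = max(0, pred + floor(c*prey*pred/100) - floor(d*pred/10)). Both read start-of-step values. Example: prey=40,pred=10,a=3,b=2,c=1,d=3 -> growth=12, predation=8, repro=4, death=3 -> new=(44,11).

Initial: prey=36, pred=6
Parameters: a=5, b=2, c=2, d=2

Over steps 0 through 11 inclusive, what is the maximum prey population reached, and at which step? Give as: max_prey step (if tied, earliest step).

Answer: 77 3

Derivation:
Step 1: prey: 36+18-4=50; pred: 6+4-1=9
Step 2: prey: 50+25-9=66; pred: 9+9-1=17
Step 3: prey: 66+33-22=77; pred: 17+22-3=36
Step 4: prey: 77+38-55=60; pred: 36+55-7=84
Step 5: prey: 60+30-100=0; pred: 84+100-16=168
Step 6: prey: 0+0-0=0; pred: 168+0-33=135
Step 7: prey: 0+0-0=0; pred: 135+0-27=108
Step 8: prey: 0+0-0=0; pred: 108+0-21=87
Step 9: prey: 0+0-0=0; pred: 87+0-17=70
Step 10: prey: 0+0-0=0; pred: 70+0-14=56
Step 11: prey: 0+0-0=0; pred: 56+0-11=45
Max prey = 77 at step 3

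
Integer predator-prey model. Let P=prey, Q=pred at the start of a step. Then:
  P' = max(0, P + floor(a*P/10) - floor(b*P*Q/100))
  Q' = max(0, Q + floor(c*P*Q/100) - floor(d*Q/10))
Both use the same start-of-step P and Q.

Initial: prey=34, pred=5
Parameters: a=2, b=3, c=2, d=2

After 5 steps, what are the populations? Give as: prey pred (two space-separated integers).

Step 1: prey: 34+6-5=35; pred: 5+3-1=7
Step 2: prey: 35+7-7=35; pred: 7+4-1=10
Step 3: prey: 35+7-10=32; pred: 10+7-2=15
Step 4: prey: 32+6-14=24; pred: 15+9-3=21
Step 5: prey: 24+4-15=13; pred: 21+10-4=27

Answer: 13 27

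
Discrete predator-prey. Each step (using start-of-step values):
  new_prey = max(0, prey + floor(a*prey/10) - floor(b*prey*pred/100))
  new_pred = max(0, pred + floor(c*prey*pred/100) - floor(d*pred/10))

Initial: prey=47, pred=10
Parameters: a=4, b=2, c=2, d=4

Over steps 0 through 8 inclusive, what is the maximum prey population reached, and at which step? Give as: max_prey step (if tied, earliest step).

Answer: 62 2

Derivation:
Step 1: prey: 47+18-9=56; pred: 10+9-4=15
Step 2: prey: 56+22-16=62; pred: 15+16-6=25
Step 3: prey: 62+24-31=55; pred: 25+31-10=46
Step 4: prey: 55+22-50=27; pred: 46+50-18=78
Step 5: prey: 27+10-42=0; pred: 78+42-31=89
Step 6: prey: 0+0-0=0; pred: 89+0-35=54
Step 7: prey: 0+0-0=0; pred: 54+0-21=33
Step 8: prey: 0+0-0=0; pred: 33+0-13=20
Max prey = 62 at step 2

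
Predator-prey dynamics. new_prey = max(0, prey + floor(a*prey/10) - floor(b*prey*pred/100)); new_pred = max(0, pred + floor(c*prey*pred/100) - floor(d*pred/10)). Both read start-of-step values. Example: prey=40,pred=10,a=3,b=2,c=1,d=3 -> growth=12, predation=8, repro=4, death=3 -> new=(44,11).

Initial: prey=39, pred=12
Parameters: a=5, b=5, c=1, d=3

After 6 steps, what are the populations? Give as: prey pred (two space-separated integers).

Answer: 15 11

Derivation:
Step 1: prey: 39+19-23=35; pred: 12+4-3=13
Step 2: prey: 35+17-22=30; pred: 13+4-3=14
Step 3: prey: 30+15-21=24; pred: 14+4-4=14
Step 4: prey: 24+12-16=20; pred: 14+3-4=13
Step 5: prey: 20+10-13=17; pred: 13+2-3=12
Step 6: prey: 17+8-10=15; pred: 12+2-3=11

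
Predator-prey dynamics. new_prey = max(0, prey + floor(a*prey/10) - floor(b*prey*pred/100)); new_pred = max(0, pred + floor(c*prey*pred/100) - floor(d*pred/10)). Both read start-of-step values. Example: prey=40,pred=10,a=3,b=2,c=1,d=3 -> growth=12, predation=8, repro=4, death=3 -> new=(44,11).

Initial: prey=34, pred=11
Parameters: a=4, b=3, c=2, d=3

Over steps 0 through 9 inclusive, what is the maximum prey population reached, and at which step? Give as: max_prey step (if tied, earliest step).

Answer: 36 1

Derivation:
Step 1: prey: 34+13-11=36; pred: 11+7-3=15
Step 2: prey: 36+14-16=34; pred: 15+10-4=21
Step 3: prey: 34+13-21=26; pred: 21+14-6=29
Step 4: prey: 26+10-22=14; pred: 29+15-8=36
Step 5: prey: 14+5-15=4; pred: 36+10-10=36
Step 6: prey: 4+1-4=1; pred: 36+2-10=28
Step 7: prey: 1+0-0=1; pred: 28+0-8=20
Step 8: prey: 1+0-0=1; pred: 20+0-6=14
Step 9: prey: 1+0-0=1; pred: 14+0-4=10
Max prey = 36 at step 1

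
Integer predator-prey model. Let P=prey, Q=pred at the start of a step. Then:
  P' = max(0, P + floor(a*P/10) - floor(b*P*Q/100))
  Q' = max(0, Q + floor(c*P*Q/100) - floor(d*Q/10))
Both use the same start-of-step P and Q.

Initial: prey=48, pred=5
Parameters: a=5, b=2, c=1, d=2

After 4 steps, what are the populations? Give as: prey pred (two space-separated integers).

Step 1: prey: 48+24-4=68; pred: 5+2-1=6
Step 2: prey: 68+34-8=94; pred: 6+4-1=9
Step 3: prey: 94+47-16=125; pred: 9+8-1=16
Step 4: prey: 125+62-40=147; pred: 16+20-3=33

Answer: 147 33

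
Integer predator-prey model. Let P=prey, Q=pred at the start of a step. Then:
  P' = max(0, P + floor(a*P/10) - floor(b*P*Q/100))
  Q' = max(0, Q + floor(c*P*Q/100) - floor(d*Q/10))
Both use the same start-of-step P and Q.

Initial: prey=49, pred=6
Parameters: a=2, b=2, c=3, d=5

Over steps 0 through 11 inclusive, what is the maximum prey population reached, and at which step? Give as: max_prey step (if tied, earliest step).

Answer: 53 1

Derivation:
Step 1: prey: 49+9-5=53; pred: 6+8-3=11
Step 2: prey: 53+10-11=52; pred: 11+17-5=23
Step 3: prey: 52+10-23=39; pred: 23+35-11=47
Step 4: prey: 39+7-36=10; pred: 47+54-23=78
Step 5: prey: 10+2-15=0; pred: 78+23-39=62
Step 6: prey: 0+0-0=0; pred: 62+0-31=31
Step 7: prey: 0+0-0=0; pred: 31+0-15=16
Step 8: prey: 0+0-0=0; pred: 16+0-8=8
Step 9: prey: 0+0-0=0; pred: 8+0-4=4
Step 10: prey: 0+0-0=0; pred: 4+0-2=2
Step 11: prey: 0+0-0=0; pred: 2+0-1=1
Max prey = 53 at step 1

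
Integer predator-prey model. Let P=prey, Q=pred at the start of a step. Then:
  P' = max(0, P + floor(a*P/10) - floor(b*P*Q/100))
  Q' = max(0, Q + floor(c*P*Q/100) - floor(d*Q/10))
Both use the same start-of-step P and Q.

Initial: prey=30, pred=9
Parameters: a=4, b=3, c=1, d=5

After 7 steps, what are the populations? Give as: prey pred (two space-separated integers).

Answer: 111 10

Derivation:
Step 1: prey: 30+12-8=34; pred: 9+2-4=7
Step 2: prey: 34+13-7=40; pred: 7+2-3=6
Step 3: prey: 40+16-7=49; pred: 6+2-3=5
Step 4: prey: 49+19-7=61; pred: 5+2-2=5
Step 5: prey: 61+24-9=76; pred: 5+3-2=6
Step 6: prey: 76+30-13=93; pred: 6+4-3=7
Step 7: prey: 93+37-19=111; pred: 7+6-3=10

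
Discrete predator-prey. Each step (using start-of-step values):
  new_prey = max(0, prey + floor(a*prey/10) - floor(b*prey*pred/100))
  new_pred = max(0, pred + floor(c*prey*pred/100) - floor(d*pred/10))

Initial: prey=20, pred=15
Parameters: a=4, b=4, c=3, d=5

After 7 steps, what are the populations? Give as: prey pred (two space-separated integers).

Answer: 8 4

Derivation:
Step 1: prey: 20+8-12=16; pred: 15+9-7=17
Step 2: prey: 16+6-10=12; pred: 17+8-8=17
Step 3: prey: 12+4-8=8; pred: 17+6-8=15
Step 4: prey: 8+3-4=7; pred: 15+3-7=11
Step 5: prey: 7+2-3=6; pred: 11+2-5=8
Step 6: prey: 6+2-1=7; pred: 8+1-4=5
Step 7: prey: 7+2-1=8; pred: 5+1-2=4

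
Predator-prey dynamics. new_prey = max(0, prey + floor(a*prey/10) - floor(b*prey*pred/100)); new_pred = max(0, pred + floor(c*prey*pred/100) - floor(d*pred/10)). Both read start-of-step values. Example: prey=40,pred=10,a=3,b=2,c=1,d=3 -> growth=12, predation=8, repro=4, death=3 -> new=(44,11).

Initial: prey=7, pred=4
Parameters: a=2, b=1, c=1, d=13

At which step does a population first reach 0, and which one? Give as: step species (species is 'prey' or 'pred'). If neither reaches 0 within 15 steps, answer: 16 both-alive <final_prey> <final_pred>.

Step 1: prey: 7+1-0=8; pred: 4+0-5=0
First extinction: pred at step 1

Answer: 1 pred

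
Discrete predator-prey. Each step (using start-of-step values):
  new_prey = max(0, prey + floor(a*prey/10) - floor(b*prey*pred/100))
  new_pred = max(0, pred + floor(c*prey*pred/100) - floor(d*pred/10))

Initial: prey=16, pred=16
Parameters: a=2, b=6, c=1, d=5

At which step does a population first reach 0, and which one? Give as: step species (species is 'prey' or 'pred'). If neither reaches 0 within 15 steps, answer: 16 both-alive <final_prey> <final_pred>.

Step 1: prey: 16+3-15=4; pred: 16+2-8=10
Step 2: prey: 4+0-2=2; pred: 10+0-5=5
Step 3: prey: 2+0-0=2; pred: 5+0-2=3
Step 4: prey: 2+0-0=2; pred: 3+0-1=2
Step 5: prey: 2+0-0=2; pred: 2+0-1=1
Step 6: prey: 2+0-0=2; pred: 1+0-0=1
Steps 7-15: state stable at prey=2, pred=1 (no change)
No extinction within 15 steps

Answer: 16 both-alive 2 1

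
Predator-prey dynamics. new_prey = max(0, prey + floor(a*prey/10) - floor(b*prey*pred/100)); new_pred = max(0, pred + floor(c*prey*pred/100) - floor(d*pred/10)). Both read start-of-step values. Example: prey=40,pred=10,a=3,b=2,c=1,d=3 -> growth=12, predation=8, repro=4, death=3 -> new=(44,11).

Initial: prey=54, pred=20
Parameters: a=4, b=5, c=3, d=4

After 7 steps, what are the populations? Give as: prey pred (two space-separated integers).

Step 1: prey: 54+21-54=21; pred: 20+32-8=44
Step 2: prey: 21+8-46=0; pred: 44+27-17=54
Step 3: prey: 0+0-0=0; pred: 54+0-21=33
Step 4: prey: 0+0-0=0; pred: 33+0-13=20
Step 5: prey: 0+0-0=0; pred: 20+0-8=12
Step 6: prey: 0+0-0=0; pred: 12+0-4=8
Step 7: prey: 0+0-0=0; pred: 8+0-3=5

Answer: 0 5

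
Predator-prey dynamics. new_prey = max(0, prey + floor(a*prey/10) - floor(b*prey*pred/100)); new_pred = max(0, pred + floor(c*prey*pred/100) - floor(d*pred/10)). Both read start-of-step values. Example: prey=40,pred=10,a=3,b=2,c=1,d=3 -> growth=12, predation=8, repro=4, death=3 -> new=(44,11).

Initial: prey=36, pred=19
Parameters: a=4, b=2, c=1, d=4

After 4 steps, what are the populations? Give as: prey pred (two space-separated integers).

Answer: 44 17

Derivation:
Step 1: prey: 36+14-13=37; pred: 19+6-7=18
Step 2: prey: 37+14-13=38; pred: 18+6-7=17
Step 3: prey: 38+15-12=41; pred: 17+6-6=17
Step 4: prey: 41+16-13=44; pred: 17+6-6=17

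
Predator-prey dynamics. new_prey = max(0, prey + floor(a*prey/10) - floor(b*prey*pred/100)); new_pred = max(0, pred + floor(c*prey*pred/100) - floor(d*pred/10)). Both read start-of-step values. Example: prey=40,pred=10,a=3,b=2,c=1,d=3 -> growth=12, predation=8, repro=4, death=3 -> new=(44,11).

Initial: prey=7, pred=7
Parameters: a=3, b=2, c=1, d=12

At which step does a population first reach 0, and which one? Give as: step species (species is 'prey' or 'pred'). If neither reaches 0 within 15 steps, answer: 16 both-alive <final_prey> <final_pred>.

Answer: 1 pred

Derivation:
Step 1: prey: 7+2-0=9; pred: 7+0-8=0
First extinction: pred at step 1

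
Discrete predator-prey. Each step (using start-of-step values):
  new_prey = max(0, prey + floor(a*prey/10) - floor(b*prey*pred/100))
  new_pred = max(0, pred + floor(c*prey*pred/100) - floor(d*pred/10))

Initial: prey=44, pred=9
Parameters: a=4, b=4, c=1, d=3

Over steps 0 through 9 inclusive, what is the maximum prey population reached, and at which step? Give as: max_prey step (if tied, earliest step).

Answer: 46 1

Derivation:
Step 1: prey: 44+17-15=46; pred: 9+3-2=10
Step 2: prey: 46+18-18=46; pred: 10+4-3=11
Step 3: prey: 46+18-20=44; pred: 11+5-3=13
Step 4: prey: 44+17-22=39; pred: 13+5-3=15
Step 5: prey: 39+15-23=31; pred: 15+5-4=16
Step 6: prey: 31+12-19=24; pred: 16+4-4=16
Step 7: prey: 24+9-15=18; pred: 16+3-4=15
Step 8: prey: 18+7-10=15; pred: 15+2-4=13
Step 9: prey: 15+6-7=14; pred: 13+1-3=11
Max prey = 46 at step 1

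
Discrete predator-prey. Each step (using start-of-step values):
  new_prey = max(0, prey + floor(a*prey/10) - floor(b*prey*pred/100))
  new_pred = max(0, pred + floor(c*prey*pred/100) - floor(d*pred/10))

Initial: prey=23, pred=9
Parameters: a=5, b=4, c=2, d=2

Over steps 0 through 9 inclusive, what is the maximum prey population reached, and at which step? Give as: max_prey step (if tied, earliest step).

Step 1: prey: 23+11-8=26; pred: 9+4-1=12
Step 2: prey: 26+13-12=27; pred: 12+6-2=16
Step 3: prey: 27+13-17=23; pred: 16+8-3=21
Step 4: prey: 23+11-19=15; pred: 21+9-4=26
Step 5: prey: 15+7-15=7; pred: 26+7-5=28
Step 6: prey: 7+3-7=3; pred: 28+3-5=26
Step 7: prey: 3+1-3=1; pred: 26+1-5=22
Step 8: prey: 1+0-0=1; pred: 22+0-4=18
Step 9: prey: 1+0-0=1; pred: 18+0-3=15
Max prey = 27 at step 2

Answer: 27 2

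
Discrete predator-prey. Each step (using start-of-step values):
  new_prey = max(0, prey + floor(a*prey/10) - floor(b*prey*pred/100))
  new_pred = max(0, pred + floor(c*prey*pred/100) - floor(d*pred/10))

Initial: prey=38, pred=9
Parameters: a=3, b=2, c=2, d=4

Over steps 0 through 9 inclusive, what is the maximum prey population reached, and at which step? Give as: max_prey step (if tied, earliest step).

Answer: 45 2

Derivation:
Step 1: prey: 38+11-6=43; pred: 9+6-3=12
Step 2: prey: 43+12-10=45; pred: 12+10-4=18
Step 3: prey: 45+13-16=42; pred: 18+16-7=27
Step 4: prey: 42+12-22=32; pred: 27+22-10=39
Step 5: prey: 32+9-24=17; pred: 39+24-15=48
Step 6: prey: 17+5-16=6; pred: 48+16-19=45
Step 7: prey: 6+1-5=2; pred: 45+5-18=32
Step 8: prey: 2+0-1=1; pred: 32+1-12=21
Step 9: prey: 1+0-0=1; pred: 21+0-8=13
Max prey = 45 at step 2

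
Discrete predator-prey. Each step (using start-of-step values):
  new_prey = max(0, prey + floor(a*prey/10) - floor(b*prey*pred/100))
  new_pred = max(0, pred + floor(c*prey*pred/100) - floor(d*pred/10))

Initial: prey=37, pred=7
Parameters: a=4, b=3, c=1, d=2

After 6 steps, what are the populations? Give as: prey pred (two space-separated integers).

Answer: 32 32

Derivation:
Step 1: prey: 37+14-7=44; pred: 7+2-1=8
Step 2: prey: 44+17-10=51; pred: 8+3-1=10
Step 3: prey: 51+20-15=56; pred: 10+5-2=13
Step 4: prey: 56+22-21=57; pred: 13+7-2=18
Step 5: prey: 57+22-30=49; pred: 18+10-3=25
Step 6: prey: 49+19-36=32; pred: 25+12-5=32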